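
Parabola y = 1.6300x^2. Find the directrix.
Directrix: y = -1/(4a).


a = 1.6300
1/(4a) = 0.1534
directrix: y = -0.1534 = -0.1534

y = -0.1534


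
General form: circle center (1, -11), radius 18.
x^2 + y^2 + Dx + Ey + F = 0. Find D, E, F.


(x-1)^2 + (y+ 11)^2 = 18^2
D = -2h = -2, E = -2k = 22
F = h^2+k^2-r^2 = 1+121-324 = -202

D = -2, E = 22, F = -202


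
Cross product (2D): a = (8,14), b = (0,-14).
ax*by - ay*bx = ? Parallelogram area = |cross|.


cross = 8*(-14) - 14*0 = -112 - 0 = -112
Parallelogram area = |-112| = 112

cross = -112, parallelogram area = 112


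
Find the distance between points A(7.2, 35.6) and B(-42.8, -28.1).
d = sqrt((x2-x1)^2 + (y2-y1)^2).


dx = -42.8 - 7.2 = -50.0
dy = -28.1 - 35.6 = -63.7
d = sqrt(2500.0 + 4057.69) = sqrt(6557.69) = 80.9796

80.9796


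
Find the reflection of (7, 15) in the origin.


Reflection rule for origin: (-x, -y)
(7, 15) -> (-7, -15)

(-7, -15)


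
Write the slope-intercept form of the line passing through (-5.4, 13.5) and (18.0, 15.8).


m = (2.3)/(23.4) = 0.0983
b = y1 - m*x1 = 13.5 - (2.3*(-5.4))/(23.4) = 13.5 + 0.5308 = 14.0308

y = 0.0983x + 14.0308


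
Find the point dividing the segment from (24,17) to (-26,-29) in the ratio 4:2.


Px = (4*(-26) + 2*24)/6 = -56/6 = -9.3333
Py = (4*(-29) + 2*17)/6 = -82/6 = -13.6667

P = (-9.3333, -13.6667)


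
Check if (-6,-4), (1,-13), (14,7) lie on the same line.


-6*(-13-7) + 1*(7+ 4) + 14*(-4+ 13)
= 120 + 11 + 126 = 257

No, not collinear (determinant = 257)


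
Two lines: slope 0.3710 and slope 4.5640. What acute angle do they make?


m1-m2 = -4.193
1+m1*m2 = 2.693244
tan(theta) = |-4.193/2.693244| = 1.556859
theta = arctan(|-4.193/2.693244|) = 57.2866 degrees (acute angle)

57.2866 degrees


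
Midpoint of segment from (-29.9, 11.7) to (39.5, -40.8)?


Mx = (-29.9 + 39.5)/2 = 9.6/2 = 4.8000
My = (11.7 - 40.8)/2 = -29.1/2 = -14.5500

(4.8000, -14.5500)


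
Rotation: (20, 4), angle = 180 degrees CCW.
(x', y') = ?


cos(180) = -1, sin(180) = 0
x' = 20*(-1) - 4*0 = -20
y' = 20*0 + 4*(-1) = -4

(-20, -4)


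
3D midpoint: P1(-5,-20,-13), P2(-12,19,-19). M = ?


Mx = (-5- 12)/2 = -8.5000
My = (-20+19)/2 = -0.5000
Mz = (-13- 19)/2 = -16.0000

M = (-8.5000, -0.5000, -16.0000)


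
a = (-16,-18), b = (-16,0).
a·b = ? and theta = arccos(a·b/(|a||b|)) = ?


a·b = -16*(-16) - 18*0 = 256 + 0 = 256
|a| = sqrt(256+324) = 24.0832
|b| = sqrt(256+0) = 16.0000
cos(theta) = 256/(sqrt(580)*sqrt(256)) = 256/sqrt(148480) = 0.664364
theta = arccos(256/sqrt(148480)) = 48.3665 degrees

a·b = 256, theta = 48.3665 deg


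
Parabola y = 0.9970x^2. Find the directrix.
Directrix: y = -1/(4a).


a = 0.9970
1/(4a) = 0.2508
directrix: y = -0.2508 = -0.2508

y = -0.2508


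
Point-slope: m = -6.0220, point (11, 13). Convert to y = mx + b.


y - 13 = -6.0220(x - 11)
y = -6.0220x + 13 + 6.0220*11
y = -6.0220x + 79.2420

y = -6.0220x + 79.2420


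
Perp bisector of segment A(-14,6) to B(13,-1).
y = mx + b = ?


Midpoint = (-0.5, 2.5)
Slope of AB = dy/dx = -7/27 = -0.2593
Perp slope = -dx/dy = 27/7 = 3.8571
b = My - (perp slope)*Mx = 2.5 + (27*(-0.5))/(-7) = 2.5 + 1.9286 = 4.4286

y = 3.8571x + 4.4286


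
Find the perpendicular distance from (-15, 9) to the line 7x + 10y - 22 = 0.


|7*(-15) + 10*9 - 22| = |-37| = 37
sqrt(49 + 100) = sqrt(149) = 12.2066
d = 37/sqrt(149) = 3.0312

3.0312


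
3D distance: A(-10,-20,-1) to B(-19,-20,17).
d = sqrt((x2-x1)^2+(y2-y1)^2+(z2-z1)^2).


dx=-9, dy=0, dz=18
d = sqrt(81+0+324) = sqrt(405) = 20.1246

20.1246


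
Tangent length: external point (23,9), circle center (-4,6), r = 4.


d = sqrt((23+ 4)^2 + (9-6)^2) = sqrt(729+9) = 27.1662
L = sqrt(738.0000 - 16) = sqrt(722.0000) = 26.8701

26.8701


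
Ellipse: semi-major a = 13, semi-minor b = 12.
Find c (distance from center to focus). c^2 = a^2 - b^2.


c^2 = 13^2 - 12^2 = 169 - 144 = 25
c = sqrt(25) = 5.0000

c = 5.0000


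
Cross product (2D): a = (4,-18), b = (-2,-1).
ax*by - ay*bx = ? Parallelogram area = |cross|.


cross = 4*(-1) + 18*(-2) = -4 - 36 = -40
Parallelogram area = |-40| = 40

cross = -40, parallelogram area = 40


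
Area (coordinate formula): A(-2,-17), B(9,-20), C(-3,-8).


-2*(-20+ 8) = 24
9*(-8+ 17) = 81
-3*(-17+ 20) = -9
sum = 96
Area = |96|/2 = 48.0000

48.0000 sq units


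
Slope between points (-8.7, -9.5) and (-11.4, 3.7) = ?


dy = 3.7 + 9.5 = 13.2
dx = -11.4 + 8.7 = -2.7
m = 13.2/(-2.7) = -4.8889

m = -4.8889


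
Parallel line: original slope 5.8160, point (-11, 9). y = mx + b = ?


Parallel lines have equal slopes.
m2 = 5.8160
b2 = 9 - 5.8160*(-11) = 72.9760

y = 5.8160x + 72.9760


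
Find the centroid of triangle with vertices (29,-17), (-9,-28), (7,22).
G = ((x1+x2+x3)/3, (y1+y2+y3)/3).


Gx = (29- 9+7)/3 = 27/3 = 9.0000
Gy = (-17- 28+22)/3 = -23/3 = -7.6667

G = (9.0000, -7.6667)


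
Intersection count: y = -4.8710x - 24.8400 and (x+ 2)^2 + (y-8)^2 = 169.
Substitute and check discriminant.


Substitute y = -4.8710x - 24.8400: (x+ 2)^2 + (-4.8710x- 24.8400-8)^2 = 169
Expand to Ax^2 + Bx + C = 0, where b-k = -32.84
A = 1+m^2 = 24.726641
B = 2(m(b-k) - h) = 2(-4.8710*(-32.84) + 2) = 323.92728
C = h^2 + (b-k)^2 - r^2 = 4 + 1078.4656 - 169 = 913.4656
disc = B^2-4AC = 104928.8827 - 90347.7438 = 14581.1389
disc > 0

2 intersection points


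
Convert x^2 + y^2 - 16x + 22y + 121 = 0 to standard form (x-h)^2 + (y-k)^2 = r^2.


h = -D/2 = 16/2 = 8
k = -E/2 = -22/2 = -11
r^2 = h^2 + k^2 - F = 64 + 121 - 121 = 64
r = 8

Center (8, -11), radius = 8


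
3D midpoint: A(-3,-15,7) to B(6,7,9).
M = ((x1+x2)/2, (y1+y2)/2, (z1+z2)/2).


Mx = (-3+6)/2 = 1.5000
My = (-15+7)/2 = -4.0000
Mz = (7+9)/2 = 8.0000

M = (1.5000, -4.0000, 8.0000)


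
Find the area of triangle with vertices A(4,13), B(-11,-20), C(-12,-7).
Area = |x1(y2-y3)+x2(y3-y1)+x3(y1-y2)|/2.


4*(-20+ 7) = -52
-11*(-7-13) = 220
-12*(13+ 20) = -396
sum = -228
Area = |-228|/2 = 114.0000

114.0000 sq units


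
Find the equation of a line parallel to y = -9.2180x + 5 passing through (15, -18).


Parallel lines have equal slopes.
m2 = -9.2180
b2 = -18 + 9.2180*15 = 120.2700

y = -9.2180x + 120.2700


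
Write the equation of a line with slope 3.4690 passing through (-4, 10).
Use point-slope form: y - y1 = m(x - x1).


y - 10 = 3.4690(x + 4)
y = 3.4690x + 10 - 3.4690*(-4)
y = 3.4690x + 23.8760

y = 3.4690x + 23.8760


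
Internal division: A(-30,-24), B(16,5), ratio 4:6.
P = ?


Px = (4*16 + 6*(-30))/10 = -116/10 = -11.6000
Py = (4*5 + 6*(-24))/10 = -124/10 = -12.4000

P = (-11.6000, -12.4000)


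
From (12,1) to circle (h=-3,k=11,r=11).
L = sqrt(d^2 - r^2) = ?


d = sqrt((12+ 3)^2 + (1-11)^2) = sqrt(225+100) = 18.0278
L = sqrt(325.0000 - 121) = sqrt(204.0000) = 14.2829

14.2829


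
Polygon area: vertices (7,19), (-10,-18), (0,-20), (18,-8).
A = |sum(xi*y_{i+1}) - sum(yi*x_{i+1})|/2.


sum(xi*y_{i+1}) = 7*(-18) - 10*(-20) + 0*(-8) + 18*19 = 416
sum(yi*x_{i+1}) = 19*(-10) - 18*0 - 20*18 - 8*7 = -606
Area = |416 + 606|/2 = 1022/2 = 511.0000

511.0000 sq units


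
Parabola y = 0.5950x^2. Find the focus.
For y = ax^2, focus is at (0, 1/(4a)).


a = 0.5950
4a = 2.3800
focus = (0, 1/2.3800) = (0, 0.4202)

Focus = (0, 0.4202)


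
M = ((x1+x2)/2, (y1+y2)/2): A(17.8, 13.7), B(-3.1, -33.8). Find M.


Mx = (17.8 - 3.1)/2 = 14.7/2 = 7.3500
My = (13.7 - 33.8)/2 = -20.1/2 = -10.0500

(7.3500, -10.0500)


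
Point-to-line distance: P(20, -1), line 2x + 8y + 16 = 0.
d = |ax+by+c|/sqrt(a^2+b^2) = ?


|2*20 + 8*(-1) + 16| = |48| = 48
sqrt(4 + 64) = sqrt(68) = 8.2462
d = 48/sqrt(68) = 5.8209

5.8209


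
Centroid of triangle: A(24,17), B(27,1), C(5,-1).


Gx = (24+27+5)/3 = 56/3 = 18.6667
Gy = (17+1- 1)/3 = 17/3 = 5.6667

G = (18.6667, 5.6667)


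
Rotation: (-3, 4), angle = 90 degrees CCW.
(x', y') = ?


cos(90) = 0, sin(90) = 1
x' = -3*0 - 4*1 = -4
y' = -3*1 + 4*0 = -3

(-4, -3)


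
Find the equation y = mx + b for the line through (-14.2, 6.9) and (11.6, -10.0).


m = (-16.9)/(25.8) = -0.6550
b = y1 - m*x1 = 6.9 - (-16.9*(-14.2))/(25.8) = 6.9 - 9.3016 = -2.4016

y = -0.6550x - 2.4016


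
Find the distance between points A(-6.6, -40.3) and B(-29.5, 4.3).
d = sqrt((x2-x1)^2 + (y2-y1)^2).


dx = -29.5 + 6.6 = -22.9
dy = 4.3 + 40.3 = 44.6
d = sqrt(524.41 + 1989.16) = sqrt(2513.57) = 50.1355

50.1355


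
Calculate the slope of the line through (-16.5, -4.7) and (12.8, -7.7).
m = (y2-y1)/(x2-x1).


dy = -7.7 + 4.7 = -3.0
dx = 12.8 + 16.5 = 29.3
m = -3.0/29.3 = -0.1024

m = -0.1024


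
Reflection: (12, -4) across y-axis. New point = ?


Reflection rule for y-axis: (-x, y)
(12, -4) -> (-12, -4)

(-12, -4)


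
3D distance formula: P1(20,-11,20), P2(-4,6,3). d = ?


dx=-24, dy=17, dz=-17
d = sqrt(576+289+289) = sqrt(1154) = 33.9706

33.9706


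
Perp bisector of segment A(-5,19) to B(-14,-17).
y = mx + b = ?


Midpoint = (-9.5, 1)
Slope of AB = dy/dx = -36/(-9) = 4.0000
Perp slope = -dx/dy = -9/36 = -0.2500
b = My - (perp slope)*Mx = 1 + (-9*(-9.5))/(-36) = 1 - 2.3750 = -1.3750

y = -0.2500x - 1.3750


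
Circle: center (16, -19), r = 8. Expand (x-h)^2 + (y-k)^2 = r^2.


(x-16)^2 + (y+ 19)^2 = 8^2
D = -2h = -32, E = -2k = 38
F = h^2+k^2-r^2 = 256+361-64 = 553

x^2 + y^2 - 32x + 38y + 553 = 0


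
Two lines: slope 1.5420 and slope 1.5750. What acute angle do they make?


m1-m2 = -0.033
1+m1*m2 = 3.42865
tan(theta) = |-0.033/3.42865| = 0.009625
theta = arctan(|-0.033/3.42865|) = 0.5514 degrees (acute angle)

0.5514 degrees


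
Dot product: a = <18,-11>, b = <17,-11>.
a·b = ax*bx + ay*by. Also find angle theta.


a·b = 18*17 - 11*(-11) = 306 + 121 = 427
|a| = sqrt(324+121) = 21.0950
|b| = sqrt(289+121) = 20.2485
cos(theta) = 427/(sqrt(445)*sqrt(410)) = 427/sqrt(182450) = 0.999668
theta = arccos(427/sqrt(182450)) = 1.4757 degrees

a·b = 427, theta = 1.4757 deg


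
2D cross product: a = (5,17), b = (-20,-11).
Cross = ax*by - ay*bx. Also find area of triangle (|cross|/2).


cross = 5*(-11) - 17*(-20) = -55 + 340 = 285
Triangle area = |285|/2 = 285/2 = 142.5000

cross = 285, triangle area = 142.5000


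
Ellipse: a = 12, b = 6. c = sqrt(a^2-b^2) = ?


c^2 = 12^2 - 6^2 = 144 - 36 = 108
c = sqrt(108) = 10.3923

c = 10.3923


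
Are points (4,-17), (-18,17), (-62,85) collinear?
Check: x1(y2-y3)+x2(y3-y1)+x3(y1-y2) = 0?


4*(17-85) - 18*(85+ 17) - 62*(-17-17)
= -272 - 1836 + 2108 = 0

Yes, collinear (determinant = 0)


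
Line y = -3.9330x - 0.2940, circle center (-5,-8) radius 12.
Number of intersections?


Substitute y = -3.9330x - 0.2940: (x+ 5)^2 + (-3.9330x- 0.2940+ 8)^2 = 144
Expand to Ax^2 + Bx + C = 0, where b-k = 7.706
A = 1+m^2 = 16.468489
B = 2(m(b-k) - h) = 2(-3.9330*7.706 + 5) = -50.615396
C = h^2 + (b-k)^2 - r^2 = 25 + 59.382436 - 144 = -59.617564
disc = B^2-4AC = 2561.9183 + 3927.2448 = 6489.1631
disc > 0

2 intersection points


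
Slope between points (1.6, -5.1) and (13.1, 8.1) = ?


dy = 8.1 + 5.1 = 13.2
dx = 13.1 - 1.6 = 11.5
m = 13.2/11.5 = 1.1478

m = 1.1478


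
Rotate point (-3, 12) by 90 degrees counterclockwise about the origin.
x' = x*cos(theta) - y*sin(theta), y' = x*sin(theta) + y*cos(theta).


cos(90) = 0, sin(90) = 1
x' = -3*0 - 12*1 = -12
y' = -3*1 + 12*0 = -3

(-12, -3)


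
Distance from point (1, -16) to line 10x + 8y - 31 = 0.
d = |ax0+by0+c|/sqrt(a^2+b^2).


|10*1 + 8*(-16) - 31| = |-149| = 149
sqrt(100 + 64) = sqrt(164) = 12.8062
d = 149/sqrt(164) = 11.6349

11.6349


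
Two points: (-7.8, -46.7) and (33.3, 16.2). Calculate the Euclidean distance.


dx = 33.3 + 7.8 = 41.1
dy = 16.2 + 46.7 = 62.9
d = sqrt(1689.21 + 3956.41) = sqrt(5645.62) = 75.1373

75.1373


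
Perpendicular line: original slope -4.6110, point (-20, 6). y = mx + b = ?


Perpendicular slope = -1/m1 = -1/(-4.6110) = 0.2169
b2 = y0 - m2*x0 = 6 - 20/(-4.6110) = 6 + 4.3375 = 10.3375

y = 0.2169x + 10.3375


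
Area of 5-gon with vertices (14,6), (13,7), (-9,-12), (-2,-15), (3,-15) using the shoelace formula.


sum(xi*y_{i+1}) = 14*7 + 13*(-12) - 9*(-15) - 2*(-15) + 3*6 = 125
sum(yi*x_{i+1}) = 6*13 + 7*(-9) - 12*(-2) - 15*3 - 15*14 = -216
Area = |125 + 216|/2 = 341/2 = 170.5000

170.5000 sq units


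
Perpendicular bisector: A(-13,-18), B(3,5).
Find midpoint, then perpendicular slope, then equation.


Midpoint = (-5, -6.5)
Slope of AB = dy/dx = 23/16 = 1.4375
Perp slope = -dx/dy = -16/23 = -0.6957
b = My - (perp slope)*Mx = -6.5 + (16*(-5))/23 = -6.5 - 3.4783 = -9.9783

y = -0.6957x - 9.9783


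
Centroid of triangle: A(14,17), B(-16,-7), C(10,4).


Gx = (14- 16+10)/3 = 8/3 = 2.6667
Gy = (17- 7+4)/3 = 14/3 = 4.6667

G = (2.6667, 4.6667)


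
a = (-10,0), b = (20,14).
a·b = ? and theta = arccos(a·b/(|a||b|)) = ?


a·b = -10*20 + 0*14 = -200 + 0 = -200
|a| = sqrt(100+0) = 10.0000
|b| = sqrt(400+196) = 24.4131
cos(theta) = -200/(sqrt(100)*sqrt(596)) = -200/sqrt(59600) = -0.819232
theta = arccos(-200/sqrt(59600)) = 145.0080 degrees

a·b = -200, theta = 145.0080 deg


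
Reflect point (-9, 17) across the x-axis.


Reflection rule for x-axis: (x, -y)
(-9, 17) -> (-9, -17)

(-9, -17)


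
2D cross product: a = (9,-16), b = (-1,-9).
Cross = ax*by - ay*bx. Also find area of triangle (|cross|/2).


cross = 9*(-9) + 16*(-1) = -81 - 16 = -97
Triangle area = |-97|/2 = 97/2 = 48.5000

cross = -97, triangle area = 48.5000


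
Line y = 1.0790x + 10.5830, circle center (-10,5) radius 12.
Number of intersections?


Substitute y = 1.0790x + 10.5830: (x+ 10)^2 + (1.0790x+10.5830-5)^2 = 144
Expand to Ax^2 + Bx + C = 0, where b-k = 5.583
A = 1+m^2 = 2.164241
B = 2(m(b-k) - h) = 2(1.0790*5.583 + 10) = 32.048114
C = h^2 + (b-k)^2 - r^2 = 100 + 31.169889 - 144 = -12.830111
disc = B^2-4AC = 1027.0816 + 111.0698 = 1138.1514
disc > 0

2 intersection points


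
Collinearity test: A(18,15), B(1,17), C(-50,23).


18*(17-23) + 1*(23-15) - 50*(15-17)
= -108 + 8 + 100 = 0

Yes, collinear (determinant = 0)


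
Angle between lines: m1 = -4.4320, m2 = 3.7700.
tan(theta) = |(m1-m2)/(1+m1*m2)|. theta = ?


m1-m2 = -8.202
1+m1*m2 = -15.70864
tan(theta) = |-8.202/(-15.70864)| = 0.522133
theta = arctan(|-8.202/(-15.70864)|) = 27.5705 degrees (acute angle)

27.5705 degrees


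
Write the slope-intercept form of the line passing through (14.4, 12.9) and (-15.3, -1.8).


m = (-14.7)/(-29.7) = 0.4949
b = y1 - m*x1 = 12.9 - (-14.7*14.4)/(-29.7) = 12.9 - 7.1273 = 5.7727

y = 0.4949x + 5.7727


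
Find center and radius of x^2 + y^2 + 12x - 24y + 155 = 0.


h = -D/2 = -12/2 = -6
k = -E/2 = 24/2 = 12
r^2 = h^2 + k^2 - F = 36 + 144 - 155 = 25
r = 5

Center (-6, 12), radius = 5


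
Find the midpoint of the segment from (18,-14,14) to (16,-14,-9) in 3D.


Mx = (18+16)/2 = 17.0000
My = (-14- 14)/2 = -14.0000
Mz = (14- 9)/2 = 2.5000

M = (17.0000, -14.0000, 2.5000)


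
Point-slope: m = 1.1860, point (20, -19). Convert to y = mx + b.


y + 19 = 1.1860(x - 20)
y = 1.1860x - 19 - 1.1860*20
y = 1.1860x - 42.7200

y = 1.1860x - 42.7200


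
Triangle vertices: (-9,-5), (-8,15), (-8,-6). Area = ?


-9*(15+ 6) = -189
-8*(-6+ 5) = 8
-8*(-5-15) = 160
sum = -21
Area = |-21|/2 = 10.5000

10.5000 sq units


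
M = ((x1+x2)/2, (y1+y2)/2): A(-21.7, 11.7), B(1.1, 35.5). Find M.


Mx = (-21.7 + 1.1)/2 = -20.6/2 = -10.3000
My = (11.7 + 35.5)/2 = 47.2/2 = 23.6000

(-10.3000, 23.6000)


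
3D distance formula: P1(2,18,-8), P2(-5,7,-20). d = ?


dx=-7, dy=-11, dz=-12
d = sqrt(49+121+144) = sqrt(314) = 17.7200

17.7200


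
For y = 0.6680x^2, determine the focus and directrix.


a = 0.6680
1/(4a) = 0.3743
Focus = (0, 0.3743)
Directrix: y = -0.3743

Focus = (0, 0.3743), Directrix: y = -0.3743


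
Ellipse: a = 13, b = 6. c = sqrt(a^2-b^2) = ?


c^2 = 13^2 - 6^2 = 169 - 36 = 133
c = sqrt(133) = 11.5326

c = 11.5326


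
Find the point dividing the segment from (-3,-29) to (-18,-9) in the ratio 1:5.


Px = (1*(-18) + 5*(-3))/6 = -33/6 = -5.5000
Py = (1*(-9) + 5*(-29))/6 = -154/6 = -25.6667

P = (-5.5000, -25.6667)


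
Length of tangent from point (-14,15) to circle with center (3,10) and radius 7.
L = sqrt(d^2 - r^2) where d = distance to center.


d = sqrt((-14-3)^2 + (15-10)^2) = sqrt(289+25) = 17.7200
L = sqrt(314.0000 - 49) = sqrt(265.0000) = 16.2788

16.2788


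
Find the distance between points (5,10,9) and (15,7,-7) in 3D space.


dx=10, dy=-3, dz=-16
d = sqrt(100+9+256) = sqrt(365) = 19.1050

19.1050


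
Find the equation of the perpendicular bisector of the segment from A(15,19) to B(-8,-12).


Midpoint = (3.5, 3.5)
Slope of AB = dy/dx = -31/(-23) = 1.3478
Perp slope = -dx/dy = -23/31 = -0.7419
b = My - (perp slope)*Mx = 3.5 + (-23*3.5)/(-31) = 3.5 + 2.5968 = 6.0968

y = -0.7419x + 6.0968


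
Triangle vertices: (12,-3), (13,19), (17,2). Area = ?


12*(19-2) = 204
13*(2+ 3) = 65
17*(-3-19) = -374
sum = -105
Area = |-105|/2 = 52.5000

52.5000 sq units


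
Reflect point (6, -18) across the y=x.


Reflection rule for y=x: (y, x)
(6, -18) -> (-18, 6)

(-18, 6)


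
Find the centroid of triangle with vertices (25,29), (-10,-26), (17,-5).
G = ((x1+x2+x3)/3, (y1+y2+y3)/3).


Gx = (25- 10+17)/3 = 32/3 = 10.6667
Gy = (29- 26- 5)/3 = -2/3 = -0.6667

G = (10.6667, -0.6667)


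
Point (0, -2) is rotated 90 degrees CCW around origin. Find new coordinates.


cos(90) = 0, sin(90) = 1
x' = 0*0 + 2*1 = 2
y' = 0*1 - 2*0 = 0

(2, 0)


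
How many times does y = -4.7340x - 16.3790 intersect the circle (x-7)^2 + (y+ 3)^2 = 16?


Substitute y = -4.7340x - 16.3790: (x-7)^2 + (-4.7340x- 16.3790+ 3)^2 = 16
Expand to Ax^2 + Bx + C = 0, where b-k = -13.379
A = 1+m^2 = 23.410756
B = 2(m(b-k) - h) = 2(-4.7340*(-13.379) - 7) = 112.672372
C = h^2 + (b-k)^2 - r^2 = 49 + 178.997641 - 16 = 211.997641
disc = B^2-4AC = 12695.0634 - 19852.1002 = -7157.0368
disc < 0

0 intersection points


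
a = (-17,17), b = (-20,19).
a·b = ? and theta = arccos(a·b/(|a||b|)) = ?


a·b = -17*(-20) + 17*19 = 340 + 323 = 663
|a| = sqrt(289+289) = 24.0416
|b| = sqrt(400+361) = 27.5862
cos(theta) = 663/(sqrt(578)*sqrt(761)) = 663/sqrt(439858) = 0.999671
theta = arccos(663/sqrt(439858)) = 1.4688 degrees

a·b = 663, theta = 1.4688 deg


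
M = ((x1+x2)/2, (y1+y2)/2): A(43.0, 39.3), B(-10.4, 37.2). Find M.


Mx = (43.0 - 10.4)/2 = 32.6/2 = 16.3000
My = (39.3 + 37.2)/2 = 76.5/2 = 38.2500

(16.3000, 38.2500)


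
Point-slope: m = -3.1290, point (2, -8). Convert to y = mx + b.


y + 8 = -3.1290(x - 2)
y = -3.1290x - 8 + 3.1290*2
y = -3.1290x - 1.7420

y = -3.1290x - 1.7420


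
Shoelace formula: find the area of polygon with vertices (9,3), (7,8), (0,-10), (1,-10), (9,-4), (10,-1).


sum(xi*y_{i+1}) = 9*8 + 7*(-10) + 0*(-10) + 1*(-4) + 9*(-1) + 10*3 = 19
sum(yi*x_{i+1}) = 3*7 + 8*0 - 10*1 - 10*9 - 4*10 - 1*9 = -128
Area = |19 + 128|/2 = 147/2 = 73.5000

73.5000 sq units


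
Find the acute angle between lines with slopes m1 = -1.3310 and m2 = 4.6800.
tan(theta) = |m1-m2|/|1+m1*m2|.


m1-m2 = -6.011
1+m1*m2 = -5.22908
tan(theta) = |-6.011/(-5.22908)| = 1.149533
theta = arctan(|-6.011/(-5.22908)|) = 48.9794 degrees (acute angle)

48.9794 degrees


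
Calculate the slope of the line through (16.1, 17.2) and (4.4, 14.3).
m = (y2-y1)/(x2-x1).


dy = 14.3 - 17.2 = -2.9
dx = 4.4 - 16.1 = -11.7
m = -2.9/(-11.7) = 0.2479

m = 0.2479


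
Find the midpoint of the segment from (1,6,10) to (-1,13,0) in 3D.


Mx = (1- 1)/2 = 0
My = (6+13)/2 = 9.5000
Mz = (10+0)/2 = 5.0000

M = (0, 9.5000, 5.0000)


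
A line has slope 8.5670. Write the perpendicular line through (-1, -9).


Perpendicular slope = -1/m1 = -1/8.5670 = -0.1167
b2 = y0 - m2*x0 = -9 - 1/8.5670 = -9 - 0.1167 = -9.1167

y = -0.1167x - 9.1167


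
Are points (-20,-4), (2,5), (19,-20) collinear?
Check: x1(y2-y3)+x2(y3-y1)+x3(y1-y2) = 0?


-20*(5+ 20) + 2*(-20+ 4) + 19*(-4-5)
= -500 - 32 - 171 = -703

No, not collinear (determinant = -703)


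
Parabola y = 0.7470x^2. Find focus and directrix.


a = 0.7470
1/(4a) = 0.3347
Focus = (0, 0.3347)
Directrix: y = -0.3347

Focus = (0, 0.3347), Directrix: y = -0.3347


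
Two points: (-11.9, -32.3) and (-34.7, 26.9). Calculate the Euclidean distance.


dx = -34.7 + 11.9 = -22.8
dy = 26.9 + 32.3 = 59.2
d = sqrt(519.84 + 3504.64) = sqrt(4024.48) = 63.4388

63.4388


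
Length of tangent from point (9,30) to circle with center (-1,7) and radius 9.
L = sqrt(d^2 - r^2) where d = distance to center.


d = sqrt((9+ 1)^2 + (30-7)^2) = sqrt(100+529) = 25.0799
L = sqrt(629.0000 - 81) = sqrt(548.0000) = 23.4094

23.4094


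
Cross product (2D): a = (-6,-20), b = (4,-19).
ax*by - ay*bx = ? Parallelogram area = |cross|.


cross = -6*(-19) + 20*4 = 114 + 80 = 194
Parallelogram area = |194| = 194

cross = 194, parallelogram area = 194


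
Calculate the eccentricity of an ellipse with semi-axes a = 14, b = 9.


c = sqrt(196-81) = sqrt(115) = 10.7238
e = c/a = sqrt(115)/14 = 0.7660

e = 0.7660


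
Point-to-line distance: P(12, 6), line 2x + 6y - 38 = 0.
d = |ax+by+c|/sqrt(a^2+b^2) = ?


|2*12 + 6*6 - 38| = |22| = 22
sqrt(4 + 36) = sqrt(40) = 6.3246
d = 22/sqrt(40) = 3.4785

3.4785


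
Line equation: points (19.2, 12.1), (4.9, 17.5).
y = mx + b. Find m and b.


m = (5.4)/(-14.3) = -0.3776
b = y1 - m*x1 = 12.1 - (5.4*19.2)/(-14.3) = 12.1 + 7.2503 = 19.3503

y = -0.3776x + 19.3503


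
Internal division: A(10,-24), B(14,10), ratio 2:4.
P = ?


Px = (2*14 + 4*10)/6 = 68/6 = 11.3333
Py = (2*10 + 4*(-24))/6 = -76/6 = -12.6667

P = (11.3333, -12.6667)


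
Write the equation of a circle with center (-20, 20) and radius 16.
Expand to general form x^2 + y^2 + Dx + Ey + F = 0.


(x+ 20)^2 + (y-20)^2 = 16^2
D = -2h = 40, E = -2k = -40
F = h^2+k^2-r^2 = 400+400-256 = 544

x^2 + y^2 + 40x - 40y + 544 = 0


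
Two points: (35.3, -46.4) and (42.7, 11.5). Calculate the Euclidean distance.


dx = 42.7 - 35.3 = 7.4
dy = 11.5 + 46.4 = 57.9
d = sqrt(54.76 + 3352.41) = sqrt(3407.17) = 58.3710

58.3710


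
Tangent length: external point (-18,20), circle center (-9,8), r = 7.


d = sqrt((-18+ 9)^2 + (20-8)^2) = sqrt(81+144) = 15.0000
L = sqrt(225.0000 - 49) = sqrt(176.0000) = 13.2665

13.2665


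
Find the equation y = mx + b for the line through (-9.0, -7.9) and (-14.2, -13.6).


m = (-5.7)/(-5.2) = 1.0962
b = y1 - m*x1 = -7.9 - (-5.7*(-9.0))/(-5.2) = -7.9 + 9.8654 = 1.9654

y = 1.0962x + 1.9654


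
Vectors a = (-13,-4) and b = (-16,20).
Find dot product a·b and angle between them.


a·b = -13*(-16) - 4*20 = 208 - 80 = 128
|a| = sqrt(169+16) = 13.6015
|b| = sqrt(256+400) = 25.6125
cos(theta) = 128/(sqrt(185)*sqrt(656)) = 128/sqrt(121360) = 0.367428
theta = arccos(128/sqrt(121360)) = 68.4429 degrees

a·b = 128, theta = 68.4429 deg


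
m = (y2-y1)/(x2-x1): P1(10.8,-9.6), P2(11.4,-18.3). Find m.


dy = -18.3 + 9.6 = -8.7
dx = 11.4 - 10.8 = 0.6
m = -8.7/0.6 = -14.5000

m = -14.5000


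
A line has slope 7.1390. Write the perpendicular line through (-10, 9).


Perpendicular slope = -1/m1 = -1/7.1390 = -0.1401
b2 = y0 - m2*x0 = 9 - 10/7.1390 = 9 - 1.4008 = 7.5992

y = -0.1401x + 7.5992


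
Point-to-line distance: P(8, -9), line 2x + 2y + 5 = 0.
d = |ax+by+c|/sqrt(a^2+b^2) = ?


|2*8 + 2*(-9) + 5| = |3| = 3
sqrt(4 + 4) = sqrt(8) = 2.8284
d = 3/sqrt(8) = 1.0607

1.0607


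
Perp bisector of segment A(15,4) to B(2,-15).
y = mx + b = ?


Midpoint = (8.5, -5.5)
Slope of AB = dy/dx = -19/(-13) = 1.4615
Perp slope = -dx/dy = -13/19 = -0.6842
b = My - (perp slope)*Mx = -5.5 + (-13*8.5)/(-19) = -5.5 + 5.8158 = 0.3158

y = -0.6842x + 0.3158


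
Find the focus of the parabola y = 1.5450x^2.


a = 1.5450
4a = 6.1800
focus = (0, 1/6.1800) = (0, 0.1618)

Focus = (0, 0.1618)


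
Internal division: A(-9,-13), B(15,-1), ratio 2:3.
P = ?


Px = (2*15 + 3*(-9))/5 = 3/5 = 0.6000
Py = (2*(-1) + 3*(-13))/5 = -41/5 = -8.2000

P = (0.6000, -8.2000)


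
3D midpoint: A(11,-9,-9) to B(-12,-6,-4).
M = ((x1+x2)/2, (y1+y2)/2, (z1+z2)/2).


Mx = (11- 12)/2 = -0.5000
My = (-9- 6)/2 = -7.5000
Mz = (-9- 4)/2 = -6.5000

M = (-0.5000, -7.5000, -6.5000)


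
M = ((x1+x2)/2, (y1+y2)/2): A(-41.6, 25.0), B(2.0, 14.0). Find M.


Mx = (-41.6 + 2.0)/2 = -39.6/2 = -19.8000
My = (25.0 + 14.0)/2 = 39.0/2 = 19.5000

(-19.8000, 19.5000)


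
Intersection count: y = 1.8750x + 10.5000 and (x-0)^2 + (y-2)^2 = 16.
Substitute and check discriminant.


Substitute y = 1.8750x + 10.5000: (x-0)^2 + (1.8750x+10.5000-2)^2 = 16
Expand to Ax^2 + Bx + C = 0, where b-k = 8.5
A = 1+m^2 = 4.515625
B = 2(m(b-k) - h) = 2(1.8750*8.5 - 0) = 31.875
C = h^2 + (b-k)^2 - r^2 = 0 + 72.25 - 16 = 56.25
disc = B^2-4AC = 1016.0156 - 1016.0156 = 0
disc = 0

1 intersection point (tangent)


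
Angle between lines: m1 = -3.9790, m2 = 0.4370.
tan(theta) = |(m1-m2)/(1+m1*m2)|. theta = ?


m1-m2 = -4.416
1+m1*m2 = -0.738823
tan(theta) = |-4.416/(-0.738823)| = 5.977074
theta = arctan(|-4.416/(-0.738823)|) = 80.5020 degrees (acute angle)

80.5020 degrees


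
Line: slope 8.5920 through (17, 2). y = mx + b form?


y - 2 = 8.5920(x - 17)
y = 8.5920x + 2 - 8.5920*17
y = 8.5920x - 144.0640

y = 8.5920x - 144.0640


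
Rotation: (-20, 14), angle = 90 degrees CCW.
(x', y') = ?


cos(90) = 0, sin(90) = 1
x' = -20*0 - 14*1 = -14
y' = -20*1 + 14*0 = -20

(-14, -20)


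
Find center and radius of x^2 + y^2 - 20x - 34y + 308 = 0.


h = -D/2 = 20/2 = 10
k = -E/2 = 34/2 = 17
r^2 = h^2 + k^2 - F = 100 + 289 - 308 = 81
r = 9

Center (10, 17), radius = 9


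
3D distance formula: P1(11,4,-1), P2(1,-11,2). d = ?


dx=-10, dy=-15, dz=3
d = sqrt(100+225+9) = sqrt(334) = 18.2757

18.2757


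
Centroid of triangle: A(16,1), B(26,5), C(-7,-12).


Gx = (16+26- 7)/3 = 35/3 = 11.6667
Gy = (1+5- 12)/3 = -6/3 = -2.0000

G = (11.6667, -2.0000)


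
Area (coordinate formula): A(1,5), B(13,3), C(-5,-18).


1*(3+ 18) = 21
13*(-18-5) = -299
-5*(5-3) = -10
sum = -288
Area = |-288|/2 = 144.0000

144.0000 sq units


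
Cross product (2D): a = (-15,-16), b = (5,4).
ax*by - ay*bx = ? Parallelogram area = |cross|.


cross = -15*4 + 16*5 = -60 + 80 = 20
Parallelogram area = |20| = 20

cross = 20, parallelogram area = 20


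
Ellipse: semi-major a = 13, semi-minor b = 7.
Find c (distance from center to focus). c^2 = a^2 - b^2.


c^2 = 13^2 - 7^2 = 169 - 49 = 120
c = sqrt(120) = 10.9545

c = 10.9545


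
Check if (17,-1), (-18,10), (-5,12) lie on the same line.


17*(10-12) - 18*(12+ 1) - 5*(-1-10)
= -34 - 234 + 55 = -213

No, not collinear (determinant = -213)


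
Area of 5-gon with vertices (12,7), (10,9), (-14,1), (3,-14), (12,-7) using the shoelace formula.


sum(xi*y_{i+1}) = 12*9 + 10*1 - 14*(-14) + 3*(-7) + 12*7 = 377
sum(yi*x_{i+1}) = 7*10 + 9*(-14) + 1*3 - 14*12 - 7*12 = -305
Area = |377 + 305|/2 = 682/2 = 341.0000

341.0000 sq units


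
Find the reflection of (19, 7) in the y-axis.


Reflection rule for y-axis: (-x, y)
(19, 7) -> (-19, 7)

(-19, 7)


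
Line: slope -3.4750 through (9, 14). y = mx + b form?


y - 14 = -3.4750(x - 9)
y = -3.4750x + 14 + 3.4750*9
y = -3.4750x + 45.2750

y = -3.4750x + 45.2750


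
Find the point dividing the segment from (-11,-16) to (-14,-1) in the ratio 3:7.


Px = (3*(-14) + 7*(-11))/10 = -119/10 = -11.9000
Py = (3*(-1) + 7*(-16))/10 = -115/10 = -11.5000

P = (-11.9000, -11.5000)


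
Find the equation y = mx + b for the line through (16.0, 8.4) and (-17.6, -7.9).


m = (-16.3)/(-33.6) = 0.4851
b = y1 - m*x1 = 8.4 - (-16.3*16.0)/(-33.6) = 8.4 - 7.7619 = 0.6381

y = 0.4851x + 0.6381


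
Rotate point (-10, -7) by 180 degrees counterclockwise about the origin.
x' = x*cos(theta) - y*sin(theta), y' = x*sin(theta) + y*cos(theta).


cos(180) = -1, sin(180) = 0
x' = -10*(-1) + 7*0 = 10
y' = -10*0 - 7*(-1) = 7

(10, 7)


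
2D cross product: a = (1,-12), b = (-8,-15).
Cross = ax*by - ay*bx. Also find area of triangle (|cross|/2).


cross = 1*(-15) + 12*(-8) = -15 - 96 = -111
Triangle area = |-111|/2 = 111/2 = 55.5000

cross = -111, triangle area = 55.5000


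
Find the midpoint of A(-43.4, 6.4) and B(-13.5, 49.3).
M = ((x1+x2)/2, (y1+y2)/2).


Mx = (-43.4 - 13.5)/2 = -56.9/2 = -28.4500
My = (6.4 + 49.3)/2 = 55.7/2 = 27.8500

(-28.4500, 27.8500)


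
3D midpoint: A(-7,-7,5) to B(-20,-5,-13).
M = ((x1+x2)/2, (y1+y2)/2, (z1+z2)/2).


Mx = (-7- 20)/2 = -13.5000
My = (-7- 5)/2 = -6.0000
Mz = (5- 13)/2 = -4.0000

M = (-13.5000, -6.0000, -4.0000)


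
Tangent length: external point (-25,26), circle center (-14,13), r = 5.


d = sqrt((-25+ 14)^2 + (26-13)^2) = sqrt(121+169) = 17.0294
L = sqrt(290.0000 - 25) = sqrt(265.0000) = 16.2788

16.2788


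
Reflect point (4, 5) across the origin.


Reflection rule for origin: (-x, -y)
(4, 5) -> (-4, -5)

(-4, -5)


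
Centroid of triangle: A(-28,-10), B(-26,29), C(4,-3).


Gx = (-28- 26+4)/3 = -50/3 = -16.6667
Gy = (-10+29- 3)/3 = 16/3 = 5.3333

G = (-16.6667, 5.3333)


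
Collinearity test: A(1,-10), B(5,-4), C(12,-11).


1*(-4+ 11) + 5*(-11+ 10) + 12*(-10+ 4)
= 7 - 5 - 72 = -70

No, not collinear (determinant = -70)


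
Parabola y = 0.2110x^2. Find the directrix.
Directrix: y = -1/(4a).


a = 0.2110
1/(4a) = 1.1848
directrix: y = -1.1848 = -1.1848

y = -1.1848


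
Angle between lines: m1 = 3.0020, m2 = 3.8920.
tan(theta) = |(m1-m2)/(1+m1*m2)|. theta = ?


m1-m2 = -0.89
1+m1*m2 = 12.683784
tan(theta) = |-0.89/12.683784| = 0.070168
theta = arctan(|-0.89/12.683784|) = 4.0138 degrees (acute angle)

4.0138 degrees


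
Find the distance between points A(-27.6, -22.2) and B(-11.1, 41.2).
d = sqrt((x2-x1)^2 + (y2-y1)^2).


dx = -11.1 + 27.6 = 16.5
dy = 41.2 + 22.2 = 63.4
d = sqrt(272.25 + 4019.56) = sqrt(4291.81) = 65.5119

65.5119


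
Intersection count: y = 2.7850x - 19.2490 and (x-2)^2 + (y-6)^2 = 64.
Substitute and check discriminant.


Substitute y = 2.7850x - 19.2490: (x-2)^2 + (2.7850x- 19.2490-6)^2 = 64
Expand to Ax^2 + Bx + C = 0, where b-k = -25.249
A = 1+m^2 = 8.756225
B = 2(m(b-k) - h) = 2(2.7850*(-25.249) - 2) = -144.63693
C = h^2 + (b-k)^2 - r^2 = 4 + 637.512001 - 64 = 577.512001
disc = B^2-4AC = 20919.8415 - 20227.3001 = 692.5414
disc > 0

2 intersection points


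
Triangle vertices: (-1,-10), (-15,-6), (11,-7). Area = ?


-1*(-6+ 7) = -1
-15*(-7+ 10) = -45
11*(-10+ 6) = -44
sum = -90
Area = |-90|/2 = 45.0000

45.0000 sq units


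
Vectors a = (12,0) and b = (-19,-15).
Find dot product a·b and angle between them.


a·b = 12*(-19) + 0*(-15) = -228 + 0 = -228
|a| = sqrt(144+0) = 12.0000
|b| = sqrt(361+225) = 24.2074
cos(theta) = -228/(sqrt(144)*sqrt(586)) = -228/sqrt(84384) = -0.784883
theta = arccos(-228/sqrt(84384)) = 141.7098 degrees

a·b = -228, theta = 141.7098 deg


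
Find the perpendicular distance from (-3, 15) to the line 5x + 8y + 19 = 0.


|5*(-3) + 8*15 + 19| = |124| = 124
sqrt(25 + 64) = sqrt(89) = 9.4340
d = 124/sqrt(89) = 13.1440

13.1440


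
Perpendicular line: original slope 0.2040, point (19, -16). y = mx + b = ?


Perpendicular slope = -1/m1 = -1/0.2040 = -4.9020
b2 = y0 - m2*x0 = -16 + 19/0.2040 = -16 + 93.1373 = 77.1373

y = -4.9020x + 77.1373


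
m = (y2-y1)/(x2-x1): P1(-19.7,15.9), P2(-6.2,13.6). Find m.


dy = 13.6 - 15.9 = -2.3
dx = -6.2 + 19.7 = 13.5
m = -2.3/13.5 = -0.1704

m = -0.1704


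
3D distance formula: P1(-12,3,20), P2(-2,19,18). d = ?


dx=10, dy=16, dz=-2
d = sqrt(100+256+4) = sqrt(360) = 18.9737

18.9737


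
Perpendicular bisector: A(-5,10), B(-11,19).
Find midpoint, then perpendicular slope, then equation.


Midpoint = (-8, 14.5)
Slope of AB = dy/dx = 9/(-6) = -1.5000
Perp slope = -dx/dy = 6/9 = 0.6667
b = My - (perp slope)*Mx = 14.5 + (-6*(-8))/9 = 14.5 + 5.3333 = 19.8333

y = 0.6667x + 19.8333


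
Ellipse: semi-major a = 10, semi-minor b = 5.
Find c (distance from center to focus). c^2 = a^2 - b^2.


c^2 = 10^2 - 5^2 = 100 - 25 = 75
c = sqrt(75) = 8.6603

c = 8.6603


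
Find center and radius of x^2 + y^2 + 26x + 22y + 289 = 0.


h = -D/2 = -26/2 = -13
k = -E/2 = -22/2 = -11
r^2 = h^2 + k^2 - F = 169 + 121 - 289 = 1
r = 1

Center (-13, -11), radius = 1


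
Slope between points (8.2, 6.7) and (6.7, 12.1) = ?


dy = 12.1 - 6.7 = 5.4
dx = 6.7 - 8.2 = -1.5
m = 5.4/(-1.5) = -3.6000

m = -3.6000


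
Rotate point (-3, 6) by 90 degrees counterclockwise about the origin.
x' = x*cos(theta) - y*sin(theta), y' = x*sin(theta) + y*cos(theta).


cos(90) = 0, sin(90) = 1
x' = -3*0 - 6*1 = -6
y' = -3*1 + 6*0 = -3

(-6, -3)


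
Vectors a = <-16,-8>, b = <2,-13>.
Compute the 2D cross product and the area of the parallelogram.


cross = -16*(-13) + 8*2 = 208 + 16 = 224
Parallelogram area = |224| = 224

cross = 224, parallelogram area = 224


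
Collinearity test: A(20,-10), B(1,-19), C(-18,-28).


20*(-19+ 28) + 1*(-28+ 10) - 18*(-10+ 19)
= 180 - 18 - 162 = 0

Yes, collinear (determinant = 0)


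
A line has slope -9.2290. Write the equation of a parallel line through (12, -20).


Parallel lines have equal slopes.
m2 = -9.2290
b2 = -20 + 9.2290*12 = 90.7480

y = -9.2290x + 90.7480


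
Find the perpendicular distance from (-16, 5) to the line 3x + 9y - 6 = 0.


|3*(-16) + 9*5 - 6| = |-9| = 9
sqrt(9 + 81) = sqrt(90) = 9.4868
d = 9/sqrt(90) = 0.9487

0.9487


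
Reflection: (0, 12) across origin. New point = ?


Reflection rule for origin: (-x, -y)
(0, 12) -> (0, -12)

(0, -12)


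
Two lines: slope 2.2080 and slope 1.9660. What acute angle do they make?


m1-m2 = 0.242
1+m1*m2 = 5.340928
tan(theta) = |0.242/5.340928| = 0.045310
theta = arctan(|0.242/5.340928|) = 2.5943 degrees (acute angle)

2.5943 degrees


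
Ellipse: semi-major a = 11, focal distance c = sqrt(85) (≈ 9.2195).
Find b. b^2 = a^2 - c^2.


b^2 = 11^2 - (sqrt(85))^2 = 121 - 85 = 36
b = sqrt(36) = 6

b = 6


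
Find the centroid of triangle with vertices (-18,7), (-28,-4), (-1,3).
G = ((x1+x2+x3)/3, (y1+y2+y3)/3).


Gx = (-18- 28- 1)/3 = -47/3 = -15.6667
Gy = (7- 4+3)/3 = 6/3 = 2.0000

G = (-15.6667, 2.0000)


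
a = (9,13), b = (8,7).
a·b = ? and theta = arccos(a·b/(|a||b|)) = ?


a·b = 9*8 + 13*7 = 72 + 91 = 163
|a| = sqrt(81+169) = 15.8114
|b| = sqrt(64+49) = 10.6301
cos(theta) = 163/(sqrt(250)*sqrt(113)) = 163/sqrt(28250) = 0.969792
theta = arccos(163/sqrt(28250)) = 14.1189 degrees

a·b = 163, theta = 14.1189 deg


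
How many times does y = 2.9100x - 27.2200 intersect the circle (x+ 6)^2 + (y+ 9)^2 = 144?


Substitute y = 2.9100x - 27.2200: (x+ 6)^2 + (2.9100x- 27.2200+ 9)^2 = 144
Expand to Ax^2 + Bx + C = 0, where b-k = -18.22
A = 1+m^2 = 9.4681
B = 2(m(b-k) - h) = 2(2.9100*(-18.22) + 6) = -94.0404
C = h^2 + (b-k)^2 - r^2 = 36 + 331.9684 - 144 = 223.9684
disc = B^2-4AC = 8843.5968 - 8482.2208 = 361.3760
disc > 0

2 intersection points


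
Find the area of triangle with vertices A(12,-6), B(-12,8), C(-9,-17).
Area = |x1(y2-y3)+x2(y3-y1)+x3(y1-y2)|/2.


12*(8+ 17) = 300
-12*(-17+ 6) = 132
-9*(-6-8) = 126
sum = 558
Area = |558|/2 = 279.0000

279.0000 sq units


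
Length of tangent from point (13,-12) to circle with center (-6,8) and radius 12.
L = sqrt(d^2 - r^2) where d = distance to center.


d = sqrt((13+ 6)^2 + (-12-8)^2) = sqrt(361+400) = 27.5862
L = sqrt(761.0000 - 144) = sqrt(617.0000) = 24.8395

24.8395


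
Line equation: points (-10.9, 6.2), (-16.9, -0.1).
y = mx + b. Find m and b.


m = (-6.3)/(-6) = 1.0500
b = y1 - m*x1 = 6.2 - (-6.3*(-10.9))/(-6) = 6.2 + 11.4450 = 17.6450

y = 1.0500x + 17.6450


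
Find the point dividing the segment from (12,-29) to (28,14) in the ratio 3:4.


Px = (3*28 + 4*12)/7 = 132/7 = 18.8571
Py = (3*14 + 4*(-29))/7 = -74/7 = -10.5714

P = (18.8571, -10.5714)


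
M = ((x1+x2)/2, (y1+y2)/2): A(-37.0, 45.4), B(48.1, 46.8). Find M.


Mx = (-37.0 + 48.1)/2 = 11.1/2 = 5.5500
My = (45.4 + 46.8)/2 = 92.2/2 = 46.1000

(5.5500, 46.1000)


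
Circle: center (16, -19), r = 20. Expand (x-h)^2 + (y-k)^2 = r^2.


(x-16)^2 + (y+ 19)^2 = 20^2
D = -2h = -32, E = -2k = 38
F = h^2+k^2-r^2 = 256+361-400 = 217

x^2 + y^2 - 32x + 38y + 217 = 0


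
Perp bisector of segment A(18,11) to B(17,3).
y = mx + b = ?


Midpoint = (17.5, 7)
Slope of AB = dy/dx = -8/(-1) = 8.0000
Perp slope = -dx/dy = -1/8 = -0.1250
b = My - (perp slope)*Mx = 7 + (-1*17.5)/(-8) = 7 + 2.1875 = 9.1875

y = -0.1250x + 9.1875


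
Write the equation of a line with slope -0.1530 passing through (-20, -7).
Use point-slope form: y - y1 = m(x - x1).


y + 7 = -0.1530(x + 20)
y = -0.1530x - 7 + 0.1530*(-20)
y = -0.1530x - 10.0600

y = -0.1530x - 10.0600


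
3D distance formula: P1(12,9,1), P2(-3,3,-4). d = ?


dx=-15, dy=-6, dz=-5
d = sqrt(225+36+25) = sqrt(286) = 16.9115

16.9115


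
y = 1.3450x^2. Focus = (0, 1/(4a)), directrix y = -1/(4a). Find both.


a = 1.3450
1/(4a) = 0.1859
Focus = (0, 0.1859)
Directrix: y = -0.1859

Focus = (0, 0.1859), Directrix: y = -0.1859


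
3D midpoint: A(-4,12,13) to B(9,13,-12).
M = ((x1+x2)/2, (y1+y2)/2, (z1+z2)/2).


Mx = (-4+9)/2 = 2.5000
My = (12+13)/2 = 12.5000
Mz = (13- 12)/2 = 0.5000

M = (2.5000, 12.5000, 0.5000)


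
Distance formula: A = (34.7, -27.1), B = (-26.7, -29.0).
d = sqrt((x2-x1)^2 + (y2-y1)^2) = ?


dx = -26.7 - 34.7 = -61.4
dy = -29.0 + 27.1 = -1.9
d = sqrt(3769.96 + 3.61) = sqrt(3773.57) = 61.4294

61.4294


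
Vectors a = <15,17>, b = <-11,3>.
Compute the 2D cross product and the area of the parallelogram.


cross = 15*3 - 17*(-11) = 45 + 187 = 232
Parallelogram area = |232| = 232

cross = 232, parallelogram area = 232


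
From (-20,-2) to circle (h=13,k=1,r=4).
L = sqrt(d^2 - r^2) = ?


d = sqrt((-20-13)^2 + (-2-1)^2) = sqrt(1089+9) = 33.1361
L = sqrt(1098.0000 - 16) = sqrt(1082.0000) = 32.8938

32.8938


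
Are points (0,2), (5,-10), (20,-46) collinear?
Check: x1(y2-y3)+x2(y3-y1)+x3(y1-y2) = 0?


0*(-10+ 46) + 5*(-46-2) + 20*(2+ 10)
= 0 - 240 + 240 = 0

Yes, collinear (determinant = 0)


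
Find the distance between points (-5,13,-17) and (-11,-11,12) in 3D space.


dx=-6, dy=-24, dz=29
d = sqrt(36+576+841) = sqrt(1453) = 38.1182

38.1182


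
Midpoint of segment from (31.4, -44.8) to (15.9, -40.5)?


Mx = (31.4 + 15.9)/2 = 47.3/2 = 23.6500
My = (-44.8 - 40.5)/2 = -85.3/2 = -42.6500

(23.6500, -42.6500)


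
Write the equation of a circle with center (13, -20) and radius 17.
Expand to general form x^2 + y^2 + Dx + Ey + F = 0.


(x-13)^2 + (y+ 20)^2 = 17^2
D = -2h = -26, E = -2k = 40
F = h^2+k^2-r^2 = 169+400-289 = 280

x^2 + y^2 - 26x + 40y + 280 = 0


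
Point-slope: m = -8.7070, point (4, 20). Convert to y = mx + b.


y - 20 = -8.7070(x - 4)
y = -8.7070x + 20 + 8.7070*4
y = -8.7070x + 54.8280

y = -8.7070x + 54.8280


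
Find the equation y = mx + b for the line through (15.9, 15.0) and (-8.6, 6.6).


m = (-8.4)/(-24.5) = 0.3429
b = y1 - m*x1 = 15.0 - (-8.4*15.9)/(-24.5) = 15.0 - 5.4514 = 9.5486

y = 0.3429x + 9.5486


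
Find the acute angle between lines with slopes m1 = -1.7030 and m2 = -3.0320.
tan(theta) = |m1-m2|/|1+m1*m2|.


m1-m2 = 1.329
1+m1*m2 = 6.163496
tan(theta) = |1.329/6.163496| = 0.215624
theta = arctan(|1.329/6.163496|) = 12.1681 degrees (acute angle)

12.1681 degrees


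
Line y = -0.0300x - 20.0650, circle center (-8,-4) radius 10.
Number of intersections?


Substitute y = -0.0300x - 20.0650: (x+ 8)^2 + (-0.0300x- 20.0650+ 4)^2 = 100
Expand to Ax^2 + Bx + C = 0, where b-k = -16.065
A = 1+m^2 = 1.0009
B = 2(m(b-k) - h) = 2(-0.0300*(-16.065) + 8) = 16.9639
C = h^2 + (b-k)^2 - r^2 = 64 + 258.084225 - 100 = 222.084225
disc = B^2-4AC = 287.7739 - 889.1364 = -601.3625
disc < 0

0 intersection points
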